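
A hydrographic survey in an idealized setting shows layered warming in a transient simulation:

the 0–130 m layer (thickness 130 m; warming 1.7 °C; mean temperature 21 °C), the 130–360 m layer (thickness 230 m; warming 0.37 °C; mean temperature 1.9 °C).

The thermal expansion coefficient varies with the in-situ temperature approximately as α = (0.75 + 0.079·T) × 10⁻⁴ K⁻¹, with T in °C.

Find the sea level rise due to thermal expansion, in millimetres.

60.9 mm of thermosteric rise

Layer 1: α = (0.75 + 0.079×21)×10⁻⁴ = 2.409×10⁻⁴ K⁻¹
Layer 2: α = (0.75 + 0.079×1.9)×10⁻⁴ = 0.9001×10⁻⁴ K⁻¹
Layer 1: 2.409×10⁻⁴ × 130 × 1.7 = 0.0532389 m
Layer 2: 0.9001×10⁻⁴ × 230 × 0.37 = 0.007659851 m
Δh = 0.0532389 + 0.007659851 = 0.060898751 m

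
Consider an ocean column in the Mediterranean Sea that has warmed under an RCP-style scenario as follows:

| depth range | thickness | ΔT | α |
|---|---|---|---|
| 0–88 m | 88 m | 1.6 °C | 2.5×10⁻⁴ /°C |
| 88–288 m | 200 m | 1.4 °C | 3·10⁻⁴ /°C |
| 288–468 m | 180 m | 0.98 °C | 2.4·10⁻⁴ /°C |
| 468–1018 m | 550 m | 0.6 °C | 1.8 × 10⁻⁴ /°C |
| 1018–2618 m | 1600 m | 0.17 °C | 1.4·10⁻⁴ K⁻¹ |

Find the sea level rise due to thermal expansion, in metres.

0–88 m: 88 × 1.6 × 2.5×10⁻⁴ = 0.03520 m
200 × 3×10⁻⁴ × 1.4 = 0.08400 m
Layer 3: 2.4×10⁻⁴ × 0.98 × 180 = 0.042336 m
468–1018 m: 550 × 0.6 × 1.8×10⁻⁴ = 0.05940 m
Layer 5: 1600 × 1.4×10⁻⁴ × 0.17 = 0.03808 m
Δh = 0.03520 + 0.08400 + 0.042336 + 0.05940 + 0.03808 = 0.259016 m

Δh ≈ 0.259 m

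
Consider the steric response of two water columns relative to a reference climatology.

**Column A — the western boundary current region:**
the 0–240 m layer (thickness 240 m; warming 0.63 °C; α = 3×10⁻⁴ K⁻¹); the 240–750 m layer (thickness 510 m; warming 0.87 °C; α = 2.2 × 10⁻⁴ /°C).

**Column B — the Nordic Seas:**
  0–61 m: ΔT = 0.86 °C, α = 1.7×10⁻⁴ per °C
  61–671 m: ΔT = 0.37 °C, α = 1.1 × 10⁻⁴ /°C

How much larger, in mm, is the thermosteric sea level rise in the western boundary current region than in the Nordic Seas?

110 mm larger

A 0–240 m: 0.63 × 240 × 3×10⁻⁴ = 0.04536 m
A 240–750 m: 510 × 2.2×10⁻⁴ × 0.87 = 0.097614 m
A total: 0.142974 m
B Layer 1: 61 × 1.7×10⁻⁴ × 0.86 = 0.0089182 m
B 1.1×10⁻⁴ × 0.37 × 610 = 0.024827 m
B total: 0.0337452 m
Difference: 0.142974 − 0.0337452 = 0.1092288 m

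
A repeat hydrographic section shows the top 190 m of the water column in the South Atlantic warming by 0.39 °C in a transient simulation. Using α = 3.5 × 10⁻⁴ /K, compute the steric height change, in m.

Δh = αΔT·H = 3.5×10⁻⁴ × 0.39 × 190 = 0.025935 m

0.0259 m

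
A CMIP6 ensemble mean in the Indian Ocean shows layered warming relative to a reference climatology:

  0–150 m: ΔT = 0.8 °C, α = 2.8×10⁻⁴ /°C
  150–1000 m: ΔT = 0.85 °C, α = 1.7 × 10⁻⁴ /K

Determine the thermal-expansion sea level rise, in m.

0–150 m: 150 × 0.8 × 2.8×10⁻⁴ = 0.03360 m
1.7×10⁻⁴ × 850 × 0.85 = 0.122825 m
Δh = 0.03360 + 0.122825 = 0.156425 m ≈ 0.16 m

about 0.16 m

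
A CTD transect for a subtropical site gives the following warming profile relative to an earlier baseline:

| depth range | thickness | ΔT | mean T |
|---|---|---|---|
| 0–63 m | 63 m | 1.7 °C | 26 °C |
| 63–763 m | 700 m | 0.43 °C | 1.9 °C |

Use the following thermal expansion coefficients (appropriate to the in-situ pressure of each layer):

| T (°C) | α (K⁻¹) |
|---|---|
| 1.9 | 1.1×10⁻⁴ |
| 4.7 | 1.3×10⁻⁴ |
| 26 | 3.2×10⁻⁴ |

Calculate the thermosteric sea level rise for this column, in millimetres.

Layer 1 at 26 °C → α = 3.2×10⁻⁴ K⁻¹
Layer 2 at 1.9 °C → α = 1.1×10⁻⁴ K⁻¹
0–63 m: 1.7 × 3.2×10⁻⁴ × 63 = 0.034272 m
63–763 m: 700 × 1.1×10⁻⁴ × 0.43 = 0.03311 m
Δh = 0.034272 + 0.03311 = 0.067382 m

67 mm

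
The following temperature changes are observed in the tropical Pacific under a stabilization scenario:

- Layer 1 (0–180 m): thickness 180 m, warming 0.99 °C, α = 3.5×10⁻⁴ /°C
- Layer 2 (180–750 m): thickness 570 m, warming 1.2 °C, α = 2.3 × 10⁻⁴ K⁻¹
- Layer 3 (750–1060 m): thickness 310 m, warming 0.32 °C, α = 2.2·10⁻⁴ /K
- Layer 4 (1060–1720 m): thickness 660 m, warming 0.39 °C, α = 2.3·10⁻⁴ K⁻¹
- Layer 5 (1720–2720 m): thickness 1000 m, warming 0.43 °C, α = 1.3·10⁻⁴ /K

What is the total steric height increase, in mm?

357 mm

Layer 1: 0.99 × 3.5×10⁻⁴ × 180 = 0.06237 m
180–750 m: 2.3×10⁻⁴ × 570 × 1.2 = 0.15732 m
Layer 3: 0.32 × 310 × 2.2×10⁻⁴ = 0.021824 m
1060–1720 m: 0.39 × 660 × 2.3×10⁻⁴ = 0.059202 m
0.43 × 1.3×10⁻⁴ × 1000 = 0.05590 m
Δh = 0.06237 + 0.15732 + 0.021824 + 0.059202 + 0.05590 = 0.356616 m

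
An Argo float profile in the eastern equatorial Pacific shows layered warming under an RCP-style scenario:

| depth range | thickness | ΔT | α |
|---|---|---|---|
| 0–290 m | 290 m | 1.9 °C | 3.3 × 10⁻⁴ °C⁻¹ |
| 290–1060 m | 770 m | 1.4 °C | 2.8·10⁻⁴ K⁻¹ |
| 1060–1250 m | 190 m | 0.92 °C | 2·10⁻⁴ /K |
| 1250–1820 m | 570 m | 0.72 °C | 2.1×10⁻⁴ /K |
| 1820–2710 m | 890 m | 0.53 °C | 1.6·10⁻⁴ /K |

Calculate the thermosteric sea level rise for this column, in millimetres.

290 × 1.9 × 3.3×10⁻⁴ = 0.18183 m
1.4 × 770 × 2.8×10⁻⁴ = 0.30184 m
1060–1250 m: 0.92 × 190 × 2×10⁻⁴ = 0.03496 m
1250–1820 m: 2.1×10⁻⁴ × 570 × 0.72 = 0.086184 m
Layer 5: 1.6×10⁻⁴ × 890 × 0.53 = 0.075472 m
Δh = 0.18183 + 0.30184 + 0.03496 + 0.086184 + 0.075472 = 0.680286 m ≈ 680 mm

about 680 mm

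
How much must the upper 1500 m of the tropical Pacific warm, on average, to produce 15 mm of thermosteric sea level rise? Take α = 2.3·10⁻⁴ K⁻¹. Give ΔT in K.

ΔT = Δh/(αH) = 0.015 / (2.3×10⁻⁴ × 1500) ≈ 0.04348 K

about 0.0435 K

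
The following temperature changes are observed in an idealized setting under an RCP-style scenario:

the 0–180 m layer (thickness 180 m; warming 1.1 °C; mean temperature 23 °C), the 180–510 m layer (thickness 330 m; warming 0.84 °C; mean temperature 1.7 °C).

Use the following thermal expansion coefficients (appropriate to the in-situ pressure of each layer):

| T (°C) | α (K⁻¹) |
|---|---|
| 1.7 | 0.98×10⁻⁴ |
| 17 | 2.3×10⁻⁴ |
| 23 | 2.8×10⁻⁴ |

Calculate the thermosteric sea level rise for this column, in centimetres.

Layer 1 at 23 °C → α = 2.8×10⁻⁴ K⁻¹
Layer 2 at 1.7 °C → α = 0.98×10⁻⁴ K⁻¹
Layer 1: 2.8×10⁻⁴ × 180 × 1.1 = 0.05544 m
Layer 2: 330 × 0.84 × 0.98×10⁻⁴ = 0.0271656 m
Δh = 0.05544 + 0.0271656 = 0.0826056 m ≈ 8.26 cm

8.26 cm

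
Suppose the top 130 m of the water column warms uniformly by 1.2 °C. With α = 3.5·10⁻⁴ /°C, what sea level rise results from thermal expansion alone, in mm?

Δh = αΔT·H = 3.5×10⁻⁴ × 1.2 × 130 = 0.05460 m

Δh ≈ 55 mm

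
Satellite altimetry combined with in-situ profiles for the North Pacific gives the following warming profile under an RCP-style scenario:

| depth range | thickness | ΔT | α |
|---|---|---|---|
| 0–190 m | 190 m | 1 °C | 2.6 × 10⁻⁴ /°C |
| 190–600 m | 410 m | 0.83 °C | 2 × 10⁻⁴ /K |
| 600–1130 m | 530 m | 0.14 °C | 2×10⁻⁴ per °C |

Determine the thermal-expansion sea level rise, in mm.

Layer 1: 1 × 2.6×10⁻⁴ × 190 = 0.04940 m
Layer 2: 410 × 0.83 × 2×10⁻⁴ = 0.06806 m
Layer 3: 2×10⁻⁴ × 530 × 0.14 = 0.01484 m
Δh = 0.04940 + 0.06806 + 0.01484 = 0.13230 m

about 132 mm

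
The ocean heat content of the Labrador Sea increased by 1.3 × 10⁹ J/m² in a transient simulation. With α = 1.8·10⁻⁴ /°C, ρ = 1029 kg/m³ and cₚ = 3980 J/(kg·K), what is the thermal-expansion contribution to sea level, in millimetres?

Δh = αQ/(ρcₚ) = 1.8×10⁻⁴ × 1.3×10⁹ / (1029 × 3980) ≈ 0.057137 m

Δh ≈ 57 mm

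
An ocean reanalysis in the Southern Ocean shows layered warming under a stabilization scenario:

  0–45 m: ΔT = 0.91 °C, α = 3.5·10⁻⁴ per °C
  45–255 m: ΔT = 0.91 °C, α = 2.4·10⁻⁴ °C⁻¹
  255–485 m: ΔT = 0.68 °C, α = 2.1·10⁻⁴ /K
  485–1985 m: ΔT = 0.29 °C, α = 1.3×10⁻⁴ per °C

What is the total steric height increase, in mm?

0–45 m: 0.91 × 45 × 3.5×10⁻⁴ = 0.0143325 m
45–255 m: 0.91 × 210 × 2.4×10⁻⁴ = 0.045864 m
2.1×10⁻⁴ × 0.68 × 230 = 0.032844 m
Layer 4: 1.3×10⁻⁴ × 1500 × 0.29 = 0.05655 m
Δh = 0.0143325 + 0.045864 + 0.032844 + 0.05655 = 0.1495905 m

150 mm of thermosteric rise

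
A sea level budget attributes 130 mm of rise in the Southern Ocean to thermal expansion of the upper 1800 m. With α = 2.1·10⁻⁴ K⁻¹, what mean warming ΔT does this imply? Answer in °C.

0.34 °C

ΔT = Δh/(αH) = 0.13 / (2.1×10⁻⁴ × 1800) ≈ 0.3439 °C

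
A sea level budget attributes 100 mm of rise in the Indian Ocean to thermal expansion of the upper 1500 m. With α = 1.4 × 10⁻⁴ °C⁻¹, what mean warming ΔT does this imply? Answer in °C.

ΔT = Δh/(αH) = 0.1 / (1.4×10⁻⁴ × 1500) ≈ 0.4762 °C

0.48 °C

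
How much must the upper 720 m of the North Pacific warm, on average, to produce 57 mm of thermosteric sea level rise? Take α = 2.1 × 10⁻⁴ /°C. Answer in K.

ΔT = Δh/(αH) = 0.057 / (2.1×10⁻⁴ × 720) ≈ 0.3770 K

about 0.377 K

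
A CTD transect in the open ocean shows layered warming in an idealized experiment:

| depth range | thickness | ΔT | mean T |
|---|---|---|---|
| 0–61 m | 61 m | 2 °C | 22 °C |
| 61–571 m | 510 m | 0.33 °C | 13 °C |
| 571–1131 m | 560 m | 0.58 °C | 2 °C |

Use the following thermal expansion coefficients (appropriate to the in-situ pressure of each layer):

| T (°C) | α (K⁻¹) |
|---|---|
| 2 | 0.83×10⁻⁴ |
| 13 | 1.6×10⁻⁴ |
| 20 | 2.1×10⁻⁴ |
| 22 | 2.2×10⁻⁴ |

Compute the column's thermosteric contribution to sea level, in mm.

81 mm of thermosteric rise

Layer 1 at 22 °C → α = 2.2×10⁻⁴ K⁻¹
Layer 2 at 13 °C → α = 1.6×10⁻⁴ K⁻¹
Layer 3 at 2 °C → α = 0.83×10⁻⁴ K⁻¹
Layer 1: 2 × 61 × 2.2×10⁻⁴ = 0.02684 m
61–571 m: 510 × 0.33 × 1.6×10⁻⁴ = 0.026928 m
571–1131 m: 0.58 × 0.83×10⁻⁴ × 560 = 0.0269584 m
Δh = 0.02684 + 0.026928 + 0.0269584 = 0.0807264 m ≈ 81 mm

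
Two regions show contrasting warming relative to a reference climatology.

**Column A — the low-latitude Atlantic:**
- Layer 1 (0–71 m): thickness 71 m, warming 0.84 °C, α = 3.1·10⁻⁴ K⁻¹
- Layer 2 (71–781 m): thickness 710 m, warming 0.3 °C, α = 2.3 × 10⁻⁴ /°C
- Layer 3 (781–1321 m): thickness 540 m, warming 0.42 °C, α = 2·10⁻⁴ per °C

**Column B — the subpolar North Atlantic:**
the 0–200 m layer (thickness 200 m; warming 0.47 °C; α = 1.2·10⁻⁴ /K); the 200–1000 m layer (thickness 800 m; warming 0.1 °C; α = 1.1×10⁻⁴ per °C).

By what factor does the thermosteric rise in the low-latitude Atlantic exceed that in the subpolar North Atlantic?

a factor of 5.62

A Layer 1: 71 × 0.84 × 3.1×10⁻⁴ = 0.0184884 m
A 2.3×10⁻⁴ × 710 × 0.3 = 0.04899 m
A Layer 3: 540 × 2×10⁻⁴ × 0.42 = 0.04536 m
A total: 0.1128384 m
B Layer 1: 1.2×10⁻⁴ × 0.47 × 200 = 0.01128 m
B Layer 2: 0.1 × 800 × 1.1×10⁻⁴ = 0.00880 m
B total: 0.02008 m
Ratio: 0.1128384 / 0.02008 ≈ 5.619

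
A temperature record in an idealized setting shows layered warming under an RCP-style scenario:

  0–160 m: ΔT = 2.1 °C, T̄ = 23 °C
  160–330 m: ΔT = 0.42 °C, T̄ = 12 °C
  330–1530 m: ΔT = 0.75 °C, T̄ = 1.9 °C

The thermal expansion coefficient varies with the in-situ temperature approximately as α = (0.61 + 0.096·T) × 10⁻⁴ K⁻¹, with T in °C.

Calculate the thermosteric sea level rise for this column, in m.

about 0.179 m

Layer 1: α = (0.61 + 0.096×23)×10⁻⁴ = 2.818×10⁻⁴ K⁻¹
Layer 2: α = (0.61 + 0.096×12)×10⁻⁴ = 1.762×10⁻⁴ K⁻¹
Layer 3: α = (0.61 + 0.096×1.9)×10⁻⁴ = 0.7924×10⁻⁴ K⁻¹
0–160 m: 160 × 2.818×10⁻⁴ × 2.1 = 0.0946848 m
Layer 2: 1.762×10⁻⁴ × 0.42 × 170 = 0.01258068 m
330–1530 m: 0.7924×10⁻⁴ × 1200 × 0.75 = 0.071316 m
Δh = 0.0946848 + 0.01258068 + 0.071316 = 0.17858148 m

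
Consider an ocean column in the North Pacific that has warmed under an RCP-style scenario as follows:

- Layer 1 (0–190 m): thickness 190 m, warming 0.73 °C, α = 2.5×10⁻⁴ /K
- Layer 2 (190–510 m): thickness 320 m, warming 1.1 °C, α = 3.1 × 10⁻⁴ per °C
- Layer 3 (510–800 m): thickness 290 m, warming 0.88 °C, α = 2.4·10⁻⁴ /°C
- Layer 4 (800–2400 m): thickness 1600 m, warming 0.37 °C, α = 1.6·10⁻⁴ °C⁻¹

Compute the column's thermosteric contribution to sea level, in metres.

2.5×10⁻⁴ × 0.73 × 190 = 0.034675 m
3.1×10⁻⁴ × 320 × 1.1 = 0.10912 m
Layer 3: 290 × 2.4×10⁻⁴ × 0.88 = 0.061248 m
0.37 × 1600 × 1.6×10⁻⁴ = 0.09472 m
Δh = 0.034675 + 0.10912 + 0.061248 + 0.09472 = 0.299763 m

Δh ≈ 0.300 m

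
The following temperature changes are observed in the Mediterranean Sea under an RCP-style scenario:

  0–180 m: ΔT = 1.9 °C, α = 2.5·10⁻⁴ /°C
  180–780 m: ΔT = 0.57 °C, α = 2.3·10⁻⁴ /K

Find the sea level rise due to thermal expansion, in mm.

2.5×10⁻⁴ × 1.9 × 180 = 0.08550 m
180–780 m: 0.57 × 600 × 2.3×10⁻⁴ = 0.07866 m
Δh = 0.08550 + 0.07866 = 0.16416 m

164 mm of thermosteric rise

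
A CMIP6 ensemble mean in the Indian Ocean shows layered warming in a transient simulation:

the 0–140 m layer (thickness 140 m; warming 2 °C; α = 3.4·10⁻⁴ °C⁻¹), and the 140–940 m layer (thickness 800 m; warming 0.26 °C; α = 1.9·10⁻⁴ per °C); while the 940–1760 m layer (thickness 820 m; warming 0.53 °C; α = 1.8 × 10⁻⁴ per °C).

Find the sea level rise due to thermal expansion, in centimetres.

21.3 cm

0–140 m: 3.4×10⁻⁴ × 2 × 140 = 0.09520 m
Layer 2: 0.26 × 1.9×10⁻⁴ × 800 = 0.03952 m
Layer 3: 1.8×10⁻⁴ × 820 × 0.53 = 0.078228 m
Δh = 0.09520 + 0.03952 + 0.078228 = 0.212948 m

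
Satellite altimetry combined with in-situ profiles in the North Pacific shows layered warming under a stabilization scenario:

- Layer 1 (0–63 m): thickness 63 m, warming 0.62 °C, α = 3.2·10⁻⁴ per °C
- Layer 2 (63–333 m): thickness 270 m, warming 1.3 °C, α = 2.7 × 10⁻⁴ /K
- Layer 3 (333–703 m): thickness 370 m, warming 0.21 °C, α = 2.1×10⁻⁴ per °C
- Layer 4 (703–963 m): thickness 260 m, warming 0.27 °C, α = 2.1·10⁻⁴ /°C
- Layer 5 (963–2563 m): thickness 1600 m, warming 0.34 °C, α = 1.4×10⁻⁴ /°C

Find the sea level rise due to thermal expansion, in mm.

about 214 mm

0–63 m: 0.62 × 3.2×10⁻⁴ × 63 = 0.0124992 m
Layer 2: 1.3 × 270 × 2.7×10⁻⁴ = 0.09477 m
Layer 3: 2.1×10⁻⁴ × 0.21 × 370 = 0.016317 m
2.1×10⁻⁴ × 0.27 × 260 = 0.014742 m
1.4×10⁻⁴ × 1600 × 0.34 = 0.07616 m
Δh = 0.0124992 + 0.09477 + 0.016317 + 0.014742 + 0.07616 = 0.2144882 m ≈ 214 mm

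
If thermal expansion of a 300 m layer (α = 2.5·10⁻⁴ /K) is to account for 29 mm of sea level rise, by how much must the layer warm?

ΔT = Δh/(αH) = 0.029 / (2.5×10⁻⁴ × 300) ≈ 0.3867 K

about 0.39 K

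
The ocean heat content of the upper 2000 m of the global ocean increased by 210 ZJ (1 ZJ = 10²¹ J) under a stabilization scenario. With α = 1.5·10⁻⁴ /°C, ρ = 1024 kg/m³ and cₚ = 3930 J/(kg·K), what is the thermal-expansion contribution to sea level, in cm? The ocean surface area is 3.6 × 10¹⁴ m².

Per unit area: Q = 210×10²¹ / (3.6×10¹⁴) ≈ 5.833×10⁸ J/m²
Δh = αQ/(ρcₚ) = 1.5×10⁻⁴ × 5.833×10⁸ / (1024 × 3930) ≈ 0.021742 m

Δh = 2.2 cm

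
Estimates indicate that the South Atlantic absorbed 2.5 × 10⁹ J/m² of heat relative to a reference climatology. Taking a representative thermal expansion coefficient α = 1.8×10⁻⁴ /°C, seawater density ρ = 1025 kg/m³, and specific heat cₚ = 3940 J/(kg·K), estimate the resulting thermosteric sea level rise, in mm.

about 111 mm

Δh = αQ/(ρcₚ) = 1.8×10⁻⁴ × 2.5×10⁹ / (1025 × 3940) ≈ 0.11143 m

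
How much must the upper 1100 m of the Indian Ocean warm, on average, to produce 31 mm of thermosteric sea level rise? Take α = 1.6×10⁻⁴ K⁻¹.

ΔT = Δh/(αH) = 0.031 / (1.6×10⁻⁴ × 1100) ≈ 0.1761 K

about 0.176 K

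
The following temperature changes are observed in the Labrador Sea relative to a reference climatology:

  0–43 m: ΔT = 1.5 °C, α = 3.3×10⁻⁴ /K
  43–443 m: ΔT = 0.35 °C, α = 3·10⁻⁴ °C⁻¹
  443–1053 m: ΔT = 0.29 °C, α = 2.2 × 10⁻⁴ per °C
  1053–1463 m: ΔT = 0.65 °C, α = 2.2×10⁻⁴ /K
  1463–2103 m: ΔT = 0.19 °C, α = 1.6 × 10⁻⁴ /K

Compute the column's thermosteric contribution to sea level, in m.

1.5 × 43 × 3.3×10⁻⁴ = 0.021285 m
0.35 × 400 × 3×10⁻⁴ = 0.04200 m
443–1053 m: 0.29 × 2.2×10⁻⁴ × 610 = 0.038918 m
Layer 4: 410 × 0.65 × 2.2×10⁻⁴ = 0.05863 m
Layer 5: 1.6×10⁻⁴ × 640 × 0.19 = 0.019456 m
Δh = 0.021285 + 0.04200 + 0.038918 + 0.05863 + 0.019456 = 0.180289 m ≈ 0.180 m

Δh = 0.180 m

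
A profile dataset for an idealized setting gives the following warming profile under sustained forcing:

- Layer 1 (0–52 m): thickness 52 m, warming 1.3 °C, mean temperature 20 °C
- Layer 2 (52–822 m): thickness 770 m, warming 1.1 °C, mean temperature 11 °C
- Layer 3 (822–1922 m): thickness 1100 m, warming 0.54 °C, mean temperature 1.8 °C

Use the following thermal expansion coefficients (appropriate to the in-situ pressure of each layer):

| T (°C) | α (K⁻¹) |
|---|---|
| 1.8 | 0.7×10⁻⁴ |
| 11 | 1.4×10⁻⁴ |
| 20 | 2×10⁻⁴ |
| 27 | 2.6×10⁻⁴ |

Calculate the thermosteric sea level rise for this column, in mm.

Δh = 170 mm

Layer 1 at 20 °C → α = 2×10⁻⁴ K⁻¹
Layer 2 at 11 °C → α = 1.4×10⁻⁴ K⁻¹
Layer 3 at 1.8 °C → α = 0.7×10⁻⁴ K⁻¹
52 × 1.3 × 2×10⁻⁴ = 0.01352 m
1.4×10⁻⁴ × 1.1 × 770 = 0.11858 m
Layer 3: 0.7×10⁻⁴ × 0.54 × 1100 = 0.04158 m
Δh = 0.01352 + 0.11858 + 0.04158 = 0.17368 m ≈ 170 mm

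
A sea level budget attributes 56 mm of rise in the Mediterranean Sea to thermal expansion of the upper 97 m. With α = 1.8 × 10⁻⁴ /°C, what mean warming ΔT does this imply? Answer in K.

about 3.2 K

ΔT = Δh/(αH) = 0.056 / (1.8×10⁻⁴ × 97) ≈ 3.207 K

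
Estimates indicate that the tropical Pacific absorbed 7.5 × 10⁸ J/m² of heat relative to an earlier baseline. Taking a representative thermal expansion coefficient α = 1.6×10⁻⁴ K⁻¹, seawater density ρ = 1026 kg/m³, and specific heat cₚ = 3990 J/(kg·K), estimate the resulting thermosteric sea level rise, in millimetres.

Δh = αQ/(ρcₚ) = 1.6×10⁻⁴ × 7.5×10⁸ / (1026 × 3990) ≈ 0.029313 m

29.3 mm of thermosteric rise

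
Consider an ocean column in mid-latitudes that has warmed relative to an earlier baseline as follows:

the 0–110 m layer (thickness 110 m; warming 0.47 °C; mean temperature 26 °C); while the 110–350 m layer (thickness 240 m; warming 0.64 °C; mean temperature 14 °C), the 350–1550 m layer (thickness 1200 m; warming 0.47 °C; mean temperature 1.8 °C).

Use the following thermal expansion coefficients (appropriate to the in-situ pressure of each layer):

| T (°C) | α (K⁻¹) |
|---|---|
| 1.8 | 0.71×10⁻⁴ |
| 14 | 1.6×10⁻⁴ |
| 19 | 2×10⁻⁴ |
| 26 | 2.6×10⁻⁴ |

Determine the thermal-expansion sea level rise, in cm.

7.81 cm

Layer 1 at 26 °C → α = 2.6×10⁻⁴ K⁻¹
Layer 2 at 14 °C → α = 1.6×10⁻⁴ K⁻¹
Layer 3 at 1.8 °C → α = 0.71×10⁻⁴ K⁻¹
Layer 1: 2.6×10⁻⁴ × 0.47 × 110 = 0.013442 m
240 × 0.64 × 1.6×10⁻⁴ = 0.024576 m
0.71×10⁻⁴ × 0.47 × 1200 = 0.040044 m
Δh = 0.013442 + 0.024576 + 0.040044 = 0.078062 m ≈ 7.81 cm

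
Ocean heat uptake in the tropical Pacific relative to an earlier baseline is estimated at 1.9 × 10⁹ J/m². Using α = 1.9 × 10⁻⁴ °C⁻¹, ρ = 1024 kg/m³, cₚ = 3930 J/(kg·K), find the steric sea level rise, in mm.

Δh ≈ 89.7 mm

Δh = αQ/(ρcₚ) = 1.9×10⁻⁴ × 1.9×10⁹ / (1024 × 3930) ≈ 0.089705 m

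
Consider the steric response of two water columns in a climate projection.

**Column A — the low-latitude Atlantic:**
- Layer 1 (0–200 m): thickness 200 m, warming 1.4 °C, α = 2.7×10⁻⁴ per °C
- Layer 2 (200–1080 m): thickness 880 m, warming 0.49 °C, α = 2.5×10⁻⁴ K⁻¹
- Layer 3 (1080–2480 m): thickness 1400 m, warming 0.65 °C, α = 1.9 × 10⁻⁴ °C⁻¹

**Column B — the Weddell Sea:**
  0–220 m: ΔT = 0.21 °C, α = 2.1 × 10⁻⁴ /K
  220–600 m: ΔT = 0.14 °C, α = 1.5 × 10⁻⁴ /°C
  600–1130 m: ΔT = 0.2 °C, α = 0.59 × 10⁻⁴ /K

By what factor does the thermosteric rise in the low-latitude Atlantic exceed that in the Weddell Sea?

A Layer 1: 1.4 × 200 × 2.7×10⁻⁴ = 0.07560 m
A Layer 2: 0.49 × 2.5×10⁻⁴ × 880 = 0.10780 m
A Layer 3: 1.9×10⁻⁴ × 0.65 × 1400 = 0.17290 m
A total: 0.35630 m
B 220 × 2.1×10⁻⁴ × 0.21 = 0.009702 m
B 220–600 m: 1.5×10⁻⁴ × 380 × 0.14 = 0.00798 m
B Layer 3: 0.2 × 0.59×10⁻⁴ × 530 = 0.006254 m
B total: 0.023936 m
Ratio: 0.35630 / 0.023936 ≈ 14.89

≈ 15×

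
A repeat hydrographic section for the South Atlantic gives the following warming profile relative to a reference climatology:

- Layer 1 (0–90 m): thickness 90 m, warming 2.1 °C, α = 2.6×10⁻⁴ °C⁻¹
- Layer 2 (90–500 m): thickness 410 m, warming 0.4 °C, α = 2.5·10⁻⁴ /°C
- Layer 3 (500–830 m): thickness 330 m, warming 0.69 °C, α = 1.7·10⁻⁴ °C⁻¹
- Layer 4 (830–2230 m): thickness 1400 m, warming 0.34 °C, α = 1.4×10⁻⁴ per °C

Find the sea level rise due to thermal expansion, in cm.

90 × 2.1 × 2.6×10⁻⁴ = 0.04914 m
90–500 m: 410 × 2.5×10⁻⁴ × 0.4 = 0.04100 m
Layer 3: 1.7×10⁻⁴ × 0.69 × 330 = 0.038709 m
0.34 × 1400 × 1.4×10⁻⁴ = 0.06664 m
Δh = 0.04914 + 0.04100 + 0.038709 + 0.06664 = 0.195489 m

Δh = 19.5 cm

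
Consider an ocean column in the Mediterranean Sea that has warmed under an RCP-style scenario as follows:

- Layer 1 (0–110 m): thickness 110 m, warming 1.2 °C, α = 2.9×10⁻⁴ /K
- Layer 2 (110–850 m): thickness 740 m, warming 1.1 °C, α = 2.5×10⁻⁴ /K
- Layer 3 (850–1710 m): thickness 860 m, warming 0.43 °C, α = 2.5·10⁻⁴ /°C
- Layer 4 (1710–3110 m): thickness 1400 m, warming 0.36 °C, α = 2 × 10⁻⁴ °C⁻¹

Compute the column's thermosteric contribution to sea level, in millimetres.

Δh ≈ 440 mm

1.2 × 2.9×10⁻⁴ × 110 = 0.03828 m
110–850 m: 2.5×10⁻⁴ × 1.1 × 740 = 0.20350 m
2.5×10⁻⁴ × 860 × 0.43 = 0.09245 m
1400 × 0.36 × 2×10⁻⁴ = 0.10080 m
Δh = 0.03828 + 0.20350 + 0.09245 + 0.10080 = 0.43503 m ≈ 440 mm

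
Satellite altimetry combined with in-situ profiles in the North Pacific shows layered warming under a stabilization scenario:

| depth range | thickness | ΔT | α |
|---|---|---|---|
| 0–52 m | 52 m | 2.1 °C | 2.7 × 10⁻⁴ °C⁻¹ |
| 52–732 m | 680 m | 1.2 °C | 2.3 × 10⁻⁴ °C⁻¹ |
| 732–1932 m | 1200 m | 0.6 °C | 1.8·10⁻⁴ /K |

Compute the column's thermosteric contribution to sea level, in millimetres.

Layer 1: 2.7×10⁻⁴ × 2.1 × 52 = 0.029484 m
2.3×10⁻⁴ × 1.2 × 680 = 0.18768 m
Layer 3: 1.8×10⁻⁴ × 0.6 × 1200 = 0.12960 m
Δh = 0.029484 + 0.18768 + 0.12960 = 0.346764 m

347 mm of thermosteric rise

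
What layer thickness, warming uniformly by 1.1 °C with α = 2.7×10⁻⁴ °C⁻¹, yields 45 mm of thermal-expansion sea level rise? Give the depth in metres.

H = Δh/(αΔT) = 0.045 / (2.7×10⁻⁴ × 1.1) ≈ 151.5 m

H ≈ 150 m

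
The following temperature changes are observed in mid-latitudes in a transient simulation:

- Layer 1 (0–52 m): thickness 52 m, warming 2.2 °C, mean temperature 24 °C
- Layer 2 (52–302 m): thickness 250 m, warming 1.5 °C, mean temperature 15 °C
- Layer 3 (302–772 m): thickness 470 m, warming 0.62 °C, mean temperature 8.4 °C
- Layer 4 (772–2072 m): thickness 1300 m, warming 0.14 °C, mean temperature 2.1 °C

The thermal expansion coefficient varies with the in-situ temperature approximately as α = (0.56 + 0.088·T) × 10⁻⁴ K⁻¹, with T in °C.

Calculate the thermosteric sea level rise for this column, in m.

Layer 1: α = (0.56 + 0.088×24)×10⁻⁴ = 2.672×10⁻⁴ K⁻¹
Layer 2: α = (0.56 + 0.088×15)×10⁻⁴ = 1.88×10⁻⁴ K⁻¹
Layer 3: α = (0.56 + 0.088×8.4)×10⁻⁴ = 1.2992×10⁻⁴ K⁻¹
Layer 4: α = (0.56 + 0.088×2.1)×10⁻⁴ = 0.7448×10⁻⁴ K⁻¹
2.2 × 52 × 2.672×10⁻⁴ = 0.03056768 m
250 × 1.88×10⁻⁴ × 1.5 = 0.07050 m
470 × 0.62 × 1.2992×10⁻⁴ = 0.037858688 m
Layer 4: 0.14 × 1300 × 0.7448×10⁻⁴ = 0.01355536 m
Δh = 0.03056768 + 0.07050 + 0.037858688 + 0.01355536 = 0.152481728 m

about 0.15 m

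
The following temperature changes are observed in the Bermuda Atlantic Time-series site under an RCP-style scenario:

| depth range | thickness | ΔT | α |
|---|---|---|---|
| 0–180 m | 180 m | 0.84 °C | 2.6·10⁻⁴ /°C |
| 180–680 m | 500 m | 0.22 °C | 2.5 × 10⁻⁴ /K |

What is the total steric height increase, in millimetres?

Layer 1: 2.6×10⁻⁴ × 0.84 × 180 = 0.039312 m
0.22 × 2.5×10⁻⁴ × 500 = 0.02750 m
Δh = 0.039312 + 0.02750 = 0.066812 m ≈ 66.8 mm

66.8 mm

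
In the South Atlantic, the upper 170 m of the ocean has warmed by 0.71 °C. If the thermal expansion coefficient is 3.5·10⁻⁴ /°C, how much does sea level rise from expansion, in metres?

Δh = αΔT·H = 3.5×10⁻⁴ × 0.71 × 170 = 0.042245 m

0.0422 m of thermosteric rise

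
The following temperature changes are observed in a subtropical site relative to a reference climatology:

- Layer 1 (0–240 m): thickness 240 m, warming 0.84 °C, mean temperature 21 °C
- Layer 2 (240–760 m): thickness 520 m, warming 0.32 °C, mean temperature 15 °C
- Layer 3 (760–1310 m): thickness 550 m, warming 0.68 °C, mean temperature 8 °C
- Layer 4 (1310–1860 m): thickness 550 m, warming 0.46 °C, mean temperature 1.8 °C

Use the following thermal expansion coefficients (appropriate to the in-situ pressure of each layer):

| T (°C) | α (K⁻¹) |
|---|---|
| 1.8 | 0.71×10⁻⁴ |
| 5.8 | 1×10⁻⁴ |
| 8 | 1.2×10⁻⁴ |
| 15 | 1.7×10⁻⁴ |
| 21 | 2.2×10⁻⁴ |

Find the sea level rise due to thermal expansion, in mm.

Layer 1 at 21 °C → α = 2.2×10⁻⁴ K⁻¹
Layer 2 at 15 °C → α = 1.7×10⁻⁴ K⁻¹
Layer 3 at 8 °C → α = 1.2×10⁻⁴ K⁻¹
Layer 4 at 1.8 °C → α = 0.71×10⁻⁴ K⁻¹
Layer 1: 0.84 × 240 × 2.2×10⁻⁴ = 0.044352 m
Layer 2: 520 × 0.32 × 1.7×10⁻⁴ = 0.028288 m
Layer 3: 1.2×10⁻⁴ × 550 × 0.68 = 0.04488 m
Layer 4: 0.71×10⁻⁴ × 0.46 × 550 = 0.017963 m
Δh = 0.044352 + 0.028288 + 0.04488 + 0.017963 = 0.135483 m

Δh ≈ 140 mm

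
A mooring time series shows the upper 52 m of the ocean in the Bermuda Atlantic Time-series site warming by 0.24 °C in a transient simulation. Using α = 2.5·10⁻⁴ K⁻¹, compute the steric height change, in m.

Δh = 0.00312 m

Δh = αΔT·H = 2.5×10⁻⁴ × 0.24 × 52 = 0.00312 m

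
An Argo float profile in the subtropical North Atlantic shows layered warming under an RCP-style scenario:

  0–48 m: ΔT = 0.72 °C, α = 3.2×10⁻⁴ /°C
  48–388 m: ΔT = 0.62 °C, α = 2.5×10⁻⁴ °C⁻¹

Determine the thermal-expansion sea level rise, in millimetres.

64 mm

Layer 1: 3.2×10⁻⁴ × 48 × 0.72 = 0.0110592 m
48–388 m: 0.62 × 340 × 2.5×10⁻⁴ = 0.05270 m
Δh = 0.0110592 + 0.05270 = 0.0637592 m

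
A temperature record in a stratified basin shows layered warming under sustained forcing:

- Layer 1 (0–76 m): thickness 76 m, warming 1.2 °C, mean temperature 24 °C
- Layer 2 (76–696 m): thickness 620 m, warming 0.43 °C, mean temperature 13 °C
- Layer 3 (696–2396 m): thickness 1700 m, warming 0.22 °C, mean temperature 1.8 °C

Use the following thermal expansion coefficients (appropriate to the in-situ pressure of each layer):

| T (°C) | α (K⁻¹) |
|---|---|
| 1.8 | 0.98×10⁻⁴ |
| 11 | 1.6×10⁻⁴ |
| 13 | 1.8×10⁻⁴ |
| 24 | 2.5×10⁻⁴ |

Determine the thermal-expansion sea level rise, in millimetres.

Layer 1 at 24 °C → α = 2.5×10⁻⁴ K⁻¹
Layer 2 at 13 °C → α = 1.8×10⁻⁴ K⁻¹
Layer 3 at 1.8 °C → α = 0.98×10⁻⁴ K⁻¹
0–76 m: 1.2 × 76 × 2.5×10⁻⁴ = 0.02280 m
Layer 2: 620 × 0.43 × 1.8×10⁻⁴ = 0.047988 m
Layer 3: 1700 × 0.22 × 0.98×10⁻⁴ = 0.036652 m
Δh = 0.02280 + 0.047988 + 0.036652 = 0.10744 m ≈ 107 mm

Δh = 107 mm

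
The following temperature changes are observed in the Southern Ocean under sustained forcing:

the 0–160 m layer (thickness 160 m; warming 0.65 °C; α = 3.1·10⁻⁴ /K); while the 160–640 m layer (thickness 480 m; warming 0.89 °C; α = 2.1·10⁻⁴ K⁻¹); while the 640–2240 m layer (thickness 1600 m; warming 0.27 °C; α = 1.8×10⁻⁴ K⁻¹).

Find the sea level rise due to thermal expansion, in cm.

0–160 m: 3.1×10⁻⁴ × 0.65 × 160 = 0.03224 m
160–640 m: 2.1×10⁻⁴ × 480 × 0.89 = 0.089712 m
640–2240 m: 1.8×10⁻⁴ × 1600 × 0.27 = 0.07776 m
Δh = 0.03224 + 0.089712 + 0.07776 = 0.199712 m ≈ 20.0 cm

Δh ≈ 20.0 cm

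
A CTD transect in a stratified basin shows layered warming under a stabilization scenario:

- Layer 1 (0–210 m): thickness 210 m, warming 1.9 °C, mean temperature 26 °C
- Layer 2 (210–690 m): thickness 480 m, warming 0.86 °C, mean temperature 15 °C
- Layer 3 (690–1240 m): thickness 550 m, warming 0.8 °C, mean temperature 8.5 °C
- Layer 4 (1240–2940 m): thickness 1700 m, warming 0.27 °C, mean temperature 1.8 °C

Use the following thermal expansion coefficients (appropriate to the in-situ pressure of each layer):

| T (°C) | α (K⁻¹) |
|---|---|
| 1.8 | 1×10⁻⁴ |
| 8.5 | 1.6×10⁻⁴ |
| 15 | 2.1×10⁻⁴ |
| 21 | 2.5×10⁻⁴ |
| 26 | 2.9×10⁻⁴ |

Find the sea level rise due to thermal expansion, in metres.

0.319 m of thermosteric rise

Layer 1 at 26 °C → α = 2.9×10⁻⁴ K⁻¹
Layer 2 at 15 °C → α = 2.1×10⁻⁴ K⁻¹
Layer 3 at 8.5 °C → α = 1.6×10⁻⁴ K⁻¹
Layer 4 at 1.8 °C → α = 1×10⁻⁴ K⁻¹
0–210 m: 2.9×10⁻⁴ × 210 × 1.9 = 0.11571 m
0.86 × 480 × 2.1×10⁻⁴ = 0.086688 m
Layer 3: 0.8 × 1.6×10⁻⁴ × 550 = 0.07040 m
1240–2940 m: 1700 × 1×10⁻⁴ × 0.27 = 0.04590 m
Δh = 0.11571 + 0.086688 + 0.07040 + 0.04590 = 0.318698 m ≈ 0.319 m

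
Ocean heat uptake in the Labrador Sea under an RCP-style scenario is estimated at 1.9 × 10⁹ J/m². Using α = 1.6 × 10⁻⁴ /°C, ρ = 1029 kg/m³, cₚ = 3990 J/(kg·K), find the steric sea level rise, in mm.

Δh = 74 mm

Δh = αQ/(ρcₚ) = 1.6×10⁻⁴ × 1.9×10⁹ / (1029 × 3990) ≈ 0.074043 m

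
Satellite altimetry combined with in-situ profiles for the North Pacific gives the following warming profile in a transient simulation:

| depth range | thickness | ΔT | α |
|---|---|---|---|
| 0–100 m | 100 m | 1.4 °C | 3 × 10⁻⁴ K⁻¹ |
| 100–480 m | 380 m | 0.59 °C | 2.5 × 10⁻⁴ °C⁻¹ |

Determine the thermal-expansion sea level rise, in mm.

0–100 m: 3×10⁻⁴ × 1.4 × 100 = 0.04200 m
0.59 × 380 × 2.5×10⁻⁴ = 0.05605 m
Δh = 0.04200 + 0.05605 = 0.09805 m

98.1 mm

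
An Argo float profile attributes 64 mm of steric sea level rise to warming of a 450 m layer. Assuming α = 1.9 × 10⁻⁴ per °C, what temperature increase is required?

ΔT = Δh/(αH) = 0.064 / (1.9×10⁻⁴ × 450) ≈ 0.7485 K

ΔT ≈ 0.749 K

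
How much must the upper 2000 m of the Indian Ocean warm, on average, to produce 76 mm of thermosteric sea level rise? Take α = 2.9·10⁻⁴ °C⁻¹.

about 0.13 °C

ΔT = Δh/(αH) = 0.076 / (2.9×10⁻⁴ × 2000) ≈ 0.1310 °C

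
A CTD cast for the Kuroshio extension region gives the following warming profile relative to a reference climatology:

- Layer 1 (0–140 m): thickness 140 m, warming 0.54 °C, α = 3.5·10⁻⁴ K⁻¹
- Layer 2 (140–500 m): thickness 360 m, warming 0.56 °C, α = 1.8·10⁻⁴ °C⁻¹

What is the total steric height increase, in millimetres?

about 62.7 mm

Layer 1: 140 × 0.54 × 3.5×10⁻⁴ = 0.02646 m
360 × 0.56 × 1.8×10⁻⁴ = 0.036288 m
Δh = 0.02646 + 0.036288 = 0.062748 m ≈ 62.7 mm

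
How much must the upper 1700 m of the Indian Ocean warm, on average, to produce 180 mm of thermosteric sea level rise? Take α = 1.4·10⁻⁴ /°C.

ΔT = Δh/(αH) = 0.18 / (1.4×10⁻⁴ × 1700) ≈ 0.7563 K

about 0.76 K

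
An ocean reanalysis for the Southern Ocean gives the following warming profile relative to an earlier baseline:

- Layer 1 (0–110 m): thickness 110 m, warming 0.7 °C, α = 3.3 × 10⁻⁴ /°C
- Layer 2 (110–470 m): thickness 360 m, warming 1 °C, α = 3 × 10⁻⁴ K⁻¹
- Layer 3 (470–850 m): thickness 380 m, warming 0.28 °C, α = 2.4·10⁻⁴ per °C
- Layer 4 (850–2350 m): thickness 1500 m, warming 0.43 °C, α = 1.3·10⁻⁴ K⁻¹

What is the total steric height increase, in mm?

Δh = 243 mm

3.3×10⁻⁴ × 0.7 × 110 = 0.02541 m
1 × 3×10⁻⁴ × 360 = 0.10800 m
380 × 2.4×10⁻⁴ × 0.28 = 0.025536 m
Layer 4: 1.3×10⁻⁴ × 0.43 × 1500 = 0.08385 m
Δh = 0.02541 + 0.10800 + 0.025536 + 0.08385 = 0.242796 m ≈ 243 mm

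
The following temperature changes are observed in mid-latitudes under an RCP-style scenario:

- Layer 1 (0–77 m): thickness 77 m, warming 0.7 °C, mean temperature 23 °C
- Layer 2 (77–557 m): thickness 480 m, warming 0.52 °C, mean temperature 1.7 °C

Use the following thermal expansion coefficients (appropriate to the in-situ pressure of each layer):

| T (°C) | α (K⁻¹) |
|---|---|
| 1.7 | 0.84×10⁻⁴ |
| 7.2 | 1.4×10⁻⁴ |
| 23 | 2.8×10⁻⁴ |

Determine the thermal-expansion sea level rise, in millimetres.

about 36 mm

Layer 1 at 23 °C → α = 2.8×10⁻⁴ K⁻¹
Layer 2 at 1.7 °C → α = 0.84×10⁻⁴ K⁻¹
0–77 m: 2.8×10⁻⁴ × 77 × 0.7 = 0.015092 m
77–557 m: 0.52 × 0.84×10⁻⁴ × 480 = 0.0209664 m
Δh = 0.015092 + 0.0209664 = 0.0360584 m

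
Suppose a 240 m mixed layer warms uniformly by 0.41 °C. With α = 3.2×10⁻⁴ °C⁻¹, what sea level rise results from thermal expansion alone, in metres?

Δh ≈ 0.0315 m

Δh = αΔT·H = 3.2×10⁻⁴ × 0.41 × 240 = 0.031488 m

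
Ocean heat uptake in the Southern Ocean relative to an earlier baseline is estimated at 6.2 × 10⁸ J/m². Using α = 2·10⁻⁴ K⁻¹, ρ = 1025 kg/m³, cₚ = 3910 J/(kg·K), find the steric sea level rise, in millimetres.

Δh ≈ 30.9 mm

Δh = αQ/(ρcₚ) = 2×10⁻⁴ × 6.2×10⁸ / (1025 × 3910) ≈ 0.03094 m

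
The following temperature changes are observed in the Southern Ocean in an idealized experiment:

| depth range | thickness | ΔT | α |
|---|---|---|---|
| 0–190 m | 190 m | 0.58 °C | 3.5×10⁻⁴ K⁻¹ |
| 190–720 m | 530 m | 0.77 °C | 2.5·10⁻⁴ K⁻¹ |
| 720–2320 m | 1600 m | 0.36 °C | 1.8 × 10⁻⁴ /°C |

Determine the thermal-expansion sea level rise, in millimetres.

0–190 m: 0.58 × 190 × 3.5×10⁻⁴ = 0.03857 m
Layer 2: 0.77 × 530 × 2.5×10⁻⁴ = 0.102025 m
1.8×10⁻⁴ × 1600 × 0.36 = 0.10368 m
Δh = 0.03857 + 0.102025 + 0.10368 = 0.244275 m ≈ 244 mm

244 mm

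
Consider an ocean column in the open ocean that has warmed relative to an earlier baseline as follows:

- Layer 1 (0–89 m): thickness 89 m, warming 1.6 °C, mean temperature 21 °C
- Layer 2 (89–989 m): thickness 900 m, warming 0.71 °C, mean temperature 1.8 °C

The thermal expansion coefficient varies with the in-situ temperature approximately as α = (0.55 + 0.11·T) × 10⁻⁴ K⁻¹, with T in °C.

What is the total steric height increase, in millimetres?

Layer 1: α = (0.55 + 0.11×21)×10⁻⁴ = 2.86×10⁻⁴ K⁻¹
Layer 2: α = (0.55 + 0.11×1.8)×10⁻⁴ = 0.748×10⁻⁴ K⁻¹
Layer 1: 89 × 2.86×10⁻⁴ × 1.6 = 0.0407264 m
Layer 2: 0.748×10⁻⁴ × 900 × 0.71 = 0.0477972 m
Δh = 0.0407264 + 0.0477972 = 0.0885236 m ≈ 88.5 mm

Δh = 88.5 mm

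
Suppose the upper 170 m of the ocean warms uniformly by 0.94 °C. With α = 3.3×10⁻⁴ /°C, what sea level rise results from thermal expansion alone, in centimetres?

about 5.27 cm

Δh = αΔT·H = 3.3×10⁻⁴ × 0.94 × 170 = 0.052734 m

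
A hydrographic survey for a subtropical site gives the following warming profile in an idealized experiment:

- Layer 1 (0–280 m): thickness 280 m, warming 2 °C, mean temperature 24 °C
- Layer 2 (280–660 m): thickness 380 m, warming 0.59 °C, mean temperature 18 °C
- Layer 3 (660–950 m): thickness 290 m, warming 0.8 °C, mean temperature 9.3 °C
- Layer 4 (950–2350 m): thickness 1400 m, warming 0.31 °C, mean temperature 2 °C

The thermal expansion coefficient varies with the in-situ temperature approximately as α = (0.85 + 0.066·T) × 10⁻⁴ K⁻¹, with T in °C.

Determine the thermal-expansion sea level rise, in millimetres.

Δh = 259 mm

Layer 1: α = (0.85 + 0.066×24)×10⁻⁴ = 2.434×10⁻⁴ K⁻¹
Layer 2: α = (0.85 + 0.066×18)×10⁻⁴ = 2.038×10⁻⁴ K⁻¹
Layer 3: α = (0.85 + 0.066×9.3)×10⁻⁴ = 1.4638×10⁻⁴ K⁻¹
Layer 4: α = (0.85 + 0.066×2)×10⁻⁴ = 0.982×10⁻⁴ K⁻¹
0–280 m: 2.434×10⁻⁴ × 280 × 2 = 0.136304 m
380 × 0.59 × 2.038×10⁻⁴ = 0.04569196 m
290 × 1.4638×10⁻⁴ × 0.8 = 0.03396016 m
Layer 4: 0.31 × 1400 × 0.982×10⁻⁴ = 0.0426188 m
Δh = 0.136304 + 0.04569196 + 0.03396016 + 0.0426188 = 0.25857492 m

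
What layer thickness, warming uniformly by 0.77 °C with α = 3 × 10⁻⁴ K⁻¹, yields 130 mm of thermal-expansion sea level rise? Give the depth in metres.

563 m

H = Δh/(αΔT) = 0.13 / (3×10⁻⁴ × 0.77) ≈ 562.8 m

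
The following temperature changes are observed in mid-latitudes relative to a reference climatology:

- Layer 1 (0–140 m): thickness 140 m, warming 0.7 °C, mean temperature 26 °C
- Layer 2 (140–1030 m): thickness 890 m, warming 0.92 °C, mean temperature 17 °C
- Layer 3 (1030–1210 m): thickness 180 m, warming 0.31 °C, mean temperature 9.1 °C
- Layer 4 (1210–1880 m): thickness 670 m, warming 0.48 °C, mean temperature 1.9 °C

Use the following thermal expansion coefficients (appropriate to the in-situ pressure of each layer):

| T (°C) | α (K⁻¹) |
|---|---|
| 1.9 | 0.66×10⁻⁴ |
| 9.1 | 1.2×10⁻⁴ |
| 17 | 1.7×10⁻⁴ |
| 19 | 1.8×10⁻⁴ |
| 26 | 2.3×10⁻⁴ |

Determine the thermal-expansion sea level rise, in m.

0.190 m

Layer 1 at 26 °C → α = 2.3×10⁻⁴ K⁻¹
Layer 2 at 17 °C → α = 1.7×10⁻⁴ K⁻¹
Layer 3 at 9.1 °C → α = 1.2×10⁻⁴ K⁻¹
Layer 4 at 1.9 °C → α = 0.66×10⁻⁴ K⁻¹
Layer 1: 2.3×10⁻⁴ × 140 × 0.7 = 0.02254 m
140–1030 m: 890 × 0.92 × 1.7×10⁻⁴ = 0.139196 m
Layer 3: 1.2×10⁻⁴ × 180 × 0.31 = 0.006696 m
Layer 4: 0.48 × 670 × 0.66×10⁻⁴ = 0.0212256 m
Δh = 0.02254 + 0.139196 + 0.006696 + 0.0212256 = 0.1896576 m ≈ 0.190 m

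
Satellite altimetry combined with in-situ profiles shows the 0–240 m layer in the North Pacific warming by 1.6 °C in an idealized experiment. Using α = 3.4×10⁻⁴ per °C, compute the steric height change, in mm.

about 131 mm

Δh = αΔT·H = 3.4×10⁻⁴ × 1.6 × 240 = 0.13056 m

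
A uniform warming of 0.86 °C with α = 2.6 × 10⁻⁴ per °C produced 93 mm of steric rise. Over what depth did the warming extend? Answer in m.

H = Δh/(αΔT) = 0.093 / (2.6×10⁻⁴ × 0.86) ≈ 415.9 m

H ≈ 416 m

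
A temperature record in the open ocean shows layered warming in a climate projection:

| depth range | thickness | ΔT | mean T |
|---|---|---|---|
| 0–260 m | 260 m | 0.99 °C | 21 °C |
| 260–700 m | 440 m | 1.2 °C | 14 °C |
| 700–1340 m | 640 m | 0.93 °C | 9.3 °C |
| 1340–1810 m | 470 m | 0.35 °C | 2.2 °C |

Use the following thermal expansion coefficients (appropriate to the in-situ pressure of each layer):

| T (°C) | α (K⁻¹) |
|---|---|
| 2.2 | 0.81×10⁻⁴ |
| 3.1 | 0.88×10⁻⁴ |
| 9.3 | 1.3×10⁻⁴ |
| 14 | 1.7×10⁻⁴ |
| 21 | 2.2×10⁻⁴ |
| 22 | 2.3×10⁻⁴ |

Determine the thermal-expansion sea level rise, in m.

about 0.237 m

Layer 1 at 21 °C → α = 2.2×10⁻⁴ K⁻¹
Layer 2 at 14 °C → α = 1.7×10⁻⁴ K⁻¹
Layer 3 at 9.3 °C → α = 1.3×10⁻⁴ K⁻¹
Layer 4 at 2.2 °C → α = 0.81×10⁻⁴ K⁻¹
0–260 m: 260 × 2.2×10⁻⁴ × 0.99 = 0.056628 m
260–700 m: 440 × 1.7×10⁻⁴ × 1.2 = 0.08976 m
Layer 3: 640 × 0.93 × 1.3×10⁻⁴ = 0.077376 m
0.35 × 0.81×10⁻⁴ × 470 = 0.0133245 m
Δh = 0.056628 + 0.08976 + 0.077376 + 0.0133245 = 0.2370885 m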